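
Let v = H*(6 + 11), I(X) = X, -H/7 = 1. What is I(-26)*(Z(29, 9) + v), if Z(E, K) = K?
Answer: 2860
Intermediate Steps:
H = -7 (H = -7*1 = -7)
v = -119 (v = -7*(6 + 11) = -7*17 = -119)
I(-26)*(Z(29, 9) + v) = -26*(9 - 119) = -26*(-110) = 2860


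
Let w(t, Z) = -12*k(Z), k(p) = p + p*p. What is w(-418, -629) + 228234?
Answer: -4511910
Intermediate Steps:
k(p) = p + p**2
w(t, Z) = -12*Z*(1 + Z)
w(-418, -629) + 228234 = -12*(-629)*(1 - 629) + 228234 = -12*(-629)*(-628) + 228234 = -4740144 + 228234 = -4511910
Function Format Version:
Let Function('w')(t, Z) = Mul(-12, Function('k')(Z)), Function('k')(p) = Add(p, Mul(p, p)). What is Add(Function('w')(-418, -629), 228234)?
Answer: -4511910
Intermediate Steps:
Function('k')(p) = Add(p, Pow(p, 2))
Function('w')(t, Z) = Mul(-12, Z, Add(1, Z)) (Function('w')(t, Z) = Mul(-12, Mul(Z, Add(1, Z))) = Mul(-12, Z, Add(1, Z)))
Add(Function('w')(-418, -629), 228234) = Add(Mul(-12, -629, Add(1, -629)), 228234) = Add(Mul(-12, -629, -628), 228234) = Add(-4740144, 228234) = -4511910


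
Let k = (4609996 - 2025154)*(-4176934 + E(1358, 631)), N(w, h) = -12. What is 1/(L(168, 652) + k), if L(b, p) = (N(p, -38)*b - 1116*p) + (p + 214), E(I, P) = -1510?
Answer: -1/10800618274630 ≈ -9.2587e-14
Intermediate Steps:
L(b, p) = 214 - 1115*p - 12*b (L(b, p) = (-12*b - 1116*p) + (p + 214) = (-1116*p - 12*b) + (214 + p) = 214 - 1115*p - 12*b)
k = -10800617545848 (k = (4609996 - 2025154)*(-4176934 - 1510) = 2584842*(-4178444) = -10800617545848)
1/(L(168, 652) + k) = 1/((214 - 1115*652 - 12*168) - 10800617545848) = 1/((214 - 726980 - 2016) - 10800617545848) = 1/(-728782 - 10800617545848) = 1/(-10800618274630) = -1/10800618274630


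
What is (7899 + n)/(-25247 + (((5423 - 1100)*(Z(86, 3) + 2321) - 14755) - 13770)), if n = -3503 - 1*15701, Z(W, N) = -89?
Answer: -11305/9595164 ≈ -0.0011782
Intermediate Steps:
n = -19204 (n = -3503 - 15701 = -19204)
(7899 + n)/(-25247 + (((5423 - 1100)*(Z(86, 3) + 2321) - 14755) - 13770)) = (7899 - 19204)/(-25247 + (((5423 - 1100)*(-89 + 2321) - 14755) - 13770)) = -11305/(-25247 + ((4323*2232 - 14755) - 13770)) = -11305/(-25247 + ((9648936 - 14755) - 13770)) = -11305/(-25247 + (9634181 - 13770)) = -11305/(-25247 + 9620411) = -11305/9595164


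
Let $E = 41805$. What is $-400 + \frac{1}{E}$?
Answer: $- \frac{16721999}{41805} \approx -400.0$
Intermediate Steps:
$-400 + \frac{1}{E} = -400 + \frac{1}{41805} = - \frac{16721999}{41805}$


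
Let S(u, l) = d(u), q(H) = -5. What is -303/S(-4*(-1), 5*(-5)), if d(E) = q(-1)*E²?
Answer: 303/80 ≈ 3.7875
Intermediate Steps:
d(E) = -5*E²
S(u, l) = -5*u²
-303/S(-4*(-1), 5*(-5)) = -303/((-5*(-4*(-1))²)) = -303/((-5*4²)) = -303/((-5*16)) = -303/(-80) = -303*(-1/80) = 303/80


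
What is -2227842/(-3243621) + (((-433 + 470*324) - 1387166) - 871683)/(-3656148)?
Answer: 832202000381/658842135106 ≈ 1.2631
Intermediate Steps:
-2227842/(-3243621) + (((-433 + 470*324) - 1387166) - 871683)/(-3656148) = -2227842*(-1/3243621) + (((-433 + 152280) - 1387166) - 871683)*(-1/3656148) = 742614/1081207 + ((151847 - 1387166) - 871683)*(-1/3656148) = 742614/1081207 + (-1235319 - 871683)*(-1/3656148) = 742614/1081207 - 2107002*(-1/3656148) = 742614/1081207 + 351167/609358 = 832202000381/658842135106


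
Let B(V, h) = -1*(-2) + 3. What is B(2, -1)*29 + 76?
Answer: 221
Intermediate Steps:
B(V, h) = 5 (B(V, h) = 2 + 3 = 5)
B(2, -1)*29 + 76 = 5*29 + 76 = 145 + 76 = 221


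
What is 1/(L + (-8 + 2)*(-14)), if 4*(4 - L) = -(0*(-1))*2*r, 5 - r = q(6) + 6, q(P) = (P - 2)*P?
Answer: 1/88 ≈ 0.011364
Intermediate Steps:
q(P) = P*(-2 + P) (q(P) = (-2 + P)*P = P*(-2 + P))
r = -25 (r = 5 - (6*(-2 + 6) + 6) = 5 - (6*4 + 6) = 5 - (24 + 6) = 5 - 1*30 = 5 - 30 = -25)
L = 4 (L = 4 - (-1)*((0*(-1))*2)*(-25)/4 = 4 - (-1)*(0*2)*(-25)/4 = 4 - (-1)*0*(-25)/4 = 4 - (-1)*0/4 = 4 - 1/4*0 = 4 + 0 = 4)
1/(L + (-8 + 2)*(-14)) = 1/(4 + (-8 + 2)*(-14)) = 1/(4 - 6*(-14)) = 1/(4 + 84) = 1/88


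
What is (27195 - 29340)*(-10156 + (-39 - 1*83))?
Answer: 22046310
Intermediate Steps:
(27195 - 29340)*(-10156 + (-39 - 1*83)) = -2145*(-10156 + (-39 - 83)) = -2145*(-10156 - 122) = -2145*(-10278) = 22046310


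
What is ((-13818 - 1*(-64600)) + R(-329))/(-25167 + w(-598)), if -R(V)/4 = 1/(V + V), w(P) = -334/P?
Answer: -2497738360/1237824007 ≈ -2.0178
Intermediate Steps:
R(V) = -2/V (R(V) = -4/(V + V) = -4*1/(2*V) = -2/V)
((-13818 - 1*(-64600)) + R(-329))/(-25167 + w(-598)) = ((-13818 - 1*(-64600)) - 2/(-329))/(-25167 - 334/(-598)) = ((-13818 + 64600) - 2*(-1/329))/(-25167 - 334*(-1/598)) = (50782 + 2/329)/(-25167 + 167/299) = 16707280/(329*(-7524766/299)) = (16707280/329)*(-299/7524766) = -2497738360/1237824007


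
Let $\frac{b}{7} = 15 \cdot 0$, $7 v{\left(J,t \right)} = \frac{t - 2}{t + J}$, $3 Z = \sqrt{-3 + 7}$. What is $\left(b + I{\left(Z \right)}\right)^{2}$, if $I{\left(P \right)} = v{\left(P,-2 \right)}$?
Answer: $\frac{9}{49} \approx 0.18367$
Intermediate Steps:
$Z = \frac{2}{3}$ ($Z = \frac{\sqrt{-3 + 7}}{3} = \frac{\sqrt{4}}{3} = \frac{1}{3} \cdot 2 = \frac{2}{3} \approx 0.66667$)
$v{\left(J,t \right)} = \frac{-2 + t}{7 \left(J + t\right)}$ ($v{\left(J,t \right)} = \frac{\left(t - 2\right) \frac{1}{t + J}}{7} = \frac{\left(-2 + t\right) \frac{1}{J + t}}{7} = \frac{\frac{1}{J + t} \left(-2 + t\right)}{7} = \frac{-2 + t}{7 \left(J + t\right)}$)
$I{\left(P \right)} = - \frac{4}{7 \left(-2 + P\right)}$ ($I{\left(P \right)} = \frac{-2 - 2}{7 \left(P - 2\right)} = \frac{1}{7} \frac{1}{-2 + P} \left(-4\right) = - \frac{4}{7 \left(-2 + P\right)}$)
$b = 0$ ($b = 7 \cdot 15 \cdot 0 = 7 \cdot 0 = 0$)
$\left(b + I{\left(Z \right)}\right)^{2} = \left(0 - \frac{4}{-14 + 7 \cdot \frac{2}{3}}\right)^{2} = \left(0 - \frac{4}{-14 + \frac{14}{3}}\right)^{2} = \left(0 - \frac{4}{- \frac{28}{3}}\right)^{2} = \left(0 - - \frac{3}{7}\right)^{2} = \left(0 + \frac{3}{7}\right)^{2} = \left(\frac{3}{7}\right)^{2} = \frac{9}{49}$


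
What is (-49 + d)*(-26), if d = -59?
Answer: 2808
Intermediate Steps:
(-49 + d)*(-26) = (-49 - 59)*(-26) = -108*(-26) = 2808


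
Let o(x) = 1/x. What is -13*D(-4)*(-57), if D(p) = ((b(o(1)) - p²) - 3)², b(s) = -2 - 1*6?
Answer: 540189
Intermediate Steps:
b(s) = -8 (b(s) = -2 - 6 = -8)
D(p) = (-11 - p²)² (D(p) = ((-8 - p²) - 3)² = (-11 - p²)²)
-13*D(-4)*(-57) = -13*(11 + (-4)²)²*(-57) = -13*(11 + 16)²*(-57) = -13*27²*(-57) = -13*729*(-57) = -9477*(-57) = 540189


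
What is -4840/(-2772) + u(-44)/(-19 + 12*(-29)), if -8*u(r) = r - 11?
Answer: 319495/184968 ≈ 1.7273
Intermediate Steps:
u(r) = 11/8 - r/8 (u(r) = -(r - 11)/8 = -(-11 + r)/8 = 11/8 - r/8)
-4840/(-2772) + u(-44)/(-19 + 12*(-29)) = -4840/(-2772) + (11/8 - ⅛*(-44))/(-19 + 12*(-29)) = -4840*(-1/2772) + (11/8 + 11/2)/(-19 - 348) = 110/63 + (55/8)/(-367) = 110/63 + (55/8)*(-1/367) = 110/63 - 55/2936 = 319495/184968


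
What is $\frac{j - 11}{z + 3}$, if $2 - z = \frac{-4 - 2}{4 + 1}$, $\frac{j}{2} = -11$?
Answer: $- \frac{165}{31} \approx -5.3226$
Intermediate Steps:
$j = -22$ ($j = 2 \left(-11\right) = -22$)
$z = \frac{16}{5}$ ($z = 2 - \frac{-4 - 2}{4 + 1} = 2 - - \frac{6}{5} = 2 + \frac{6}{5} = \frac{16}{5} \approx 3.2$)
$\frac{j - 11}{z + 3} = \frac{-22 - 11}{\frac{16}{5} + 3} = - \frac{33}{\frac{31}{5}} = \left(-33\right) \frac{5}{31} = - \frac{165}{31}$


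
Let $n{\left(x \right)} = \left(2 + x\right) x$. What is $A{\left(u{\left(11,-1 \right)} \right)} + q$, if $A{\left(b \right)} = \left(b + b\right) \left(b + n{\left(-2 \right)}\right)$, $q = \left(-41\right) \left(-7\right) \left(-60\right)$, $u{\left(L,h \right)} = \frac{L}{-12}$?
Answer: $- \frac{1239719}{72} \approx -17218.0$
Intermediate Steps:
$u{\left(L,h \right)} = - \frac{L}{12}$ ($u{\left(L,h \right)} = L \left(- \frac{1}{12}\right) = - \frac{L}{12}$)
$q = -17220$ ($q = 287 \left(-60\right) = -17220$)
$n{\left(x \right)} = x \left(2 + x\right)$
$A{\left(b \right)} = 2 b^{2}$ ($A{\left(b \right)} = \left(b + b\right) \left(b - 2 \left(2 - 2\right)\right) = 2 b \left(b - 0\right) = 2 b \left(b + 0\right) = 2 b b = 2 b^{2}$)
$A{\left(u{\left(11,-1 \right)} \right)} + q = 2 \left(\left(- \frac{1}{12}\right) 11\right)^{2} - 17220 = 2 \left(- \frac{11}{12}\right)^{2} - 17220 = 2 \cdot \frac{121}{144} - 17220 = \frac{121}{72} - 17220 = - \frac{1239719}{72}$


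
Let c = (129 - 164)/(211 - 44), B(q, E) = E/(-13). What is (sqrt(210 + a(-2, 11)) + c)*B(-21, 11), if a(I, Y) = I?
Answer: 385/2171 - 44*sqrt(13)/13 ≈ -12.026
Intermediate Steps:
B(q, E) = -E/13 (B(q, E) = E*(-1/13) = -E/13)
c = -35/167 ≈ -0.20958
(sqrt(210 + a(-2, 11)) + c)*B(-21, 11) = (sqrt(210 - 2) - 35/167)*(-1/13*11) = (sqrt(208) - 35/167)*(-11/13) = (4*sqrt(13) - 35/167)*(-11/13) = (-35/167 + 4*sqrt(13))*(-11/13) = 385/2171 - 44*sqrt(13)/13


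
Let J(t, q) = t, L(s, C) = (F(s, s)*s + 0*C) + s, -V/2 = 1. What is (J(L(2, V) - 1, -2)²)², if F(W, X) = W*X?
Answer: 6561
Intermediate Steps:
V = -2 (V = -2*1 = -2)
L(s, C) = s + s³ (L(s, C) = ((s*s)*s + 0*C) + s = (s²*s + 0) + s = (s³ + 0) + s = s³ + s = s + s³)
(J(L(2, V) - 1, -2)²)² = (((2 + 2³) - 1)²)² = (((2 + 8) - 1)²)² = ((10 - 1)²)² = (9²)² = 81² = 6561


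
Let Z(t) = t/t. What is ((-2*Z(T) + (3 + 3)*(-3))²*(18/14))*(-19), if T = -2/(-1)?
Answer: -68400/7 ≈ -9771.4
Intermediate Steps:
T = 2 (T = -2*(-1) = 2)
Z(t) = 1
((-2*Z(T) + (3 + 3)*(-3))²*(18/14))*(-19) = ((-2*1 + (3 + 3)*(-3))²*(18/14))*(-19) = ((-2 + 6*(-3))²*(18*(1/14)))*(-19) = ((-2 - 18)²*(9/7))*(-19) = ((-20)²*(9/7))*(-19) = (400*(9/7))*(-19) = (3600/7)*(-19) = -68400/7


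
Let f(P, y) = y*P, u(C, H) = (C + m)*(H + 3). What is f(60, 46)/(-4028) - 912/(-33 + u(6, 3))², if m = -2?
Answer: -324758/27189 ≈ -11.944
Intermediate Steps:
u(C, H) = (-2 + C)*(3 + H) (u(C, H) = (C - 2)*(H + 3) = (-2 + C)*(3 + H))
f(P, y) = P*y
f(60, 46)/(-4028) - 912/(-33 + u(6, 3))² = (60*46)/(-4028) - 912/(-33 + (-6 - 2*3 + 3*6 + 6*3))² = 2760*(-1/4028) - 912/(-33 + (-6 - 6 + 18 + 18))² = -690/1007 - 912/(-33 + 24)² = -690/1007 - 912/((-9)²) = -690/1007 - 912/81 = -690/1007 - 912*1/81 = -690/1007 - 304/27 = -324758/27189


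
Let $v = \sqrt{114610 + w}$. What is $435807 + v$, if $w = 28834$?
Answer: $435807 + 2 \sqrt{35861} \approx 4.3619 \cdot 10^{5}$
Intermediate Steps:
$v = 2 \sqrt{35861}$ ($v = \sqrt{114610 + 28834} = \sqrt{143444} = 2 \sqrt{35861} \approx 378.74$)
$435807 + v = 435807 + 2 \sqrt{35861}$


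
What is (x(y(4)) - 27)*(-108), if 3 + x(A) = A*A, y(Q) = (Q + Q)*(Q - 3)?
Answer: -3672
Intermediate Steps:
y(Q) = 2*Q*(-3 + Q) (y(Q) = (2*Q)*(-3 + Q) = 2*Q*(-3 + Q))
x(A) = -3 + A² (x(A) = -3 + A*A = -3 + A²)
(x(y(4)) - 27)*(-108) = ((-3 + (2*4*(-3 + 4))²) - 27)*(-108) = ((-3 + (2*4*1)²) - 27)*(-108) = ((-3 + 8²) - 27)*(-108) = ((-3 + 64) - 27)*(-108) = (61 - 27)*(-108) = 34*(-108) = -3672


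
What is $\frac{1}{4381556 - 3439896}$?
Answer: $\frac{1}{941660} \approx 1.062 \cdot 10^{-6}$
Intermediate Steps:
$\frac{1}{4381556 - 3439896} = \frac{1}{941660}$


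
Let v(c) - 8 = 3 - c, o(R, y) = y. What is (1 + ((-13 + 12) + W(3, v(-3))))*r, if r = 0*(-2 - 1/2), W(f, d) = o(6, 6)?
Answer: 0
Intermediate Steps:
v(c) = 11 - c (v(c) = 8 + (3 - c) = 11 - c)
W(f, d) = 6
r = 0 (r = 0*(-2 - 1*1/2) = 0*(-2 - 1/2) = 0*(-5/2) = 0)
(1 + ((-13 + 12) + W(3, v(-3))))*r = (1 + ((-13 + 12) + 6))*0 = (1 + (-1 + 6))*0 = (1 + 5)*0 = 6*0 = 0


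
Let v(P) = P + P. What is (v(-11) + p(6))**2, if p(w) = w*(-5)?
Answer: 2704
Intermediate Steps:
p(w) = -5*w
v(P) = 2*P
(v(-11) + p(6))**2 = (2*(-11) - 5*6)**2 = (-22 - 30)**2 = (-52)**2 = 2704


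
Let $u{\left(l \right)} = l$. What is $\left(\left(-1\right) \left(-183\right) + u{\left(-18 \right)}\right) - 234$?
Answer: $-69$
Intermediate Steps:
$\left(\left(-1\right) \left(-183\right) + u{\left(-18 \right)}\right) - 234 = \left(\left(-1\right) \left(-183\right) - 18\right) - 234 = \left(183 - 18\right) - 234 = 165 - 234 = -69$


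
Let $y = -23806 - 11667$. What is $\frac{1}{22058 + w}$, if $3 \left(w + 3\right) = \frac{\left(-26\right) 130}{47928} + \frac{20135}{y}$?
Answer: $\frac{1275112458}{28122334028935} \approx 4.5342 \cdot 10^{-5}$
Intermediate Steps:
$y = -35473$ ($y = -23806 - 11667 = -35473$)
$w = - \frac{4096569629}{1275112458}$ ($w = -3 + \frac{\frac{\left(-26\right) 130}{47928} + \frac{20135}{-35473}}{3} = -3 + \frac{\left(-3380\right) \frac{1}{47928} + 20135 \left(- \frac{1}{35473}\right)}{3} = -3 + \frac{- \frac{845}{11982} - \frac{20135}{35473}}{3} = -3 + \frac{1}{3} \left(- \frac{271232255}{425037486}\right) = -3 - \frac{271232255}{1275112458} = - \frac{4096569629}{1275112458} \approx -3.2127$)
$\frac{1}{22058 + w} = \frac{1}{22058 - \frac{4096569629}{1275112458}} = \frac{1}{\frac{28122334028935}{1275112458}} = \frac{1275112458}{28122334028935}$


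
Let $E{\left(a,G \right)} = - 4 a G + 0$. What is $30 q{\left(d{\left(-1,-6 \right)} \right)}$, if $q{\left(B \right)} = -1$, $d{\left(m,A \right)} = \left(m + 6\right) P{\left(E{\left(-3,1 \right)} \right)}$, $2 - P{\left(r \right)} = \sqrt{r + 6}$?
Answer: $-30$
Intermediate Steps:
$E{\left(a,G \right)} = - 4 G a$ ($E{\left(a,G \right)} = - 4 G a + 0 = - 4 G a$)
$P{\left(r \right)} = 2 - \sqrt{6 + r}$ ($P{\left(r \right)} = 2 - \sqrt{r + 6} = 2 - \sqrt{6 + r}$)
$d{\left(m,A \right)} = \left(2 - 3 \sqrt{2}\right) \left(6 + m\right)$ ($d{\left(m,A \right)} = \left(m + 6\right) \left(2 - \sqrt{6 - 4 \left(-3\right)}\right) = \left(6 + m\right) \left(2 - \sqrt{6 + 12}\right) = \left(6 + m\right) \left(2 - \sqrt{18}\right) = \left(6 + m\right) \left(2 - 3 \sqrt{2}\right) = \left(2 - 3 \sqrt{2}\right) \left(6 + m\right)$)
$30 q{\left(d{\left(-1,-6 \right)} \right)} = 30 \left(-1\right) = -30$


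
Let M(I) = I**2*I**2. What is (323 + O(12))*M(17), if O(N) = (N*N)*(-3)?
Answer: -9103789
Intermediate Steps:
O(N) = -3*N**2 (O(N) = N**2*(-3) = -3*N**2)
M(I) = I**4
(323 + O(12))*M(17) = (323 - 3*12**2)*17**4 = (323 - 3*144)*83521 = (323 - 432)*83521 = -109*83521 = -9103789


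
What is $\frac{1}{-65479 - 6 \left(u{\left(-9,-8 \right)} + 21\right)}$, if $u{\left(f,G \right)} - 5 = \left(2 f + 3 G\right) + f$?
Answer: $- \frac{1}{65329} \approx -1.5307 \cdot 10^{-5}$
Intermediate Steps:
$u{\left(f,G \right)} = 5 + 3 G + 3 f$ ($u{\left(f,G \right)} = 5 + \left(\left(2 f + 3 G\right) + f\right) = 5 + \left(3 G + 3 f\right) = 5 + 3 G + 3 f$)
$\frac{1}{-65479 - 6 \left(u{\left(-9,-8 \right)} + 21\right)} = \frac{1}{-65479 - 6 \left(\left(5 + 3 \left(-8\right) + 3 \left(-9\right)\right) + 21\right)} = \frac{1}{-65479 - 6 \left(\left(5 - 24 - 27\right) + 21\right)} = \frac{1}{-65479 - 6 \left(-46 + 21\right)} = \frac{1}{-65479 - -150} = \frac{1}{-65479 + 150} = \frac{1}{-65329} = - \frac{1}{65329}$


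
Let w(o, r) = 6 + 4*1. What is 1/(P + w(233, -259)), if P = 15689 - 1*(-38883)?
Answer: 1/54582 ≈ 1.8321e-5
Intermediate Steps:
P = 54572 (P = 15689 + 38883 = 54572)
w(o, r) = 10 (w(o, r) = 6 + 4 = 10)
1/(P + w(233, -259)) = 1/(54572 + 10) = 1/54582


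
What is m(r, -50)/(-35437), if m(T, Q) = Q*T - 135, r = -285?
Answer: -14115/35437 ≈ -0.39831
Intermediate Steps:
m(T, Q) = -135 + Q*T
m(r, -50)/(-35437) = (-135 - 50*(-285))/(-35437) = (-135 + 14250)*(-1/35437) = 14115*(-1/35437) = -14115/35437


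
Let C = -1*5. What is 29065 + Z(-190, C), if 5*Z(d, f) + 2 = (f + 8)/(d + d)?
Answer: 55222737/1900 ≈ 29065.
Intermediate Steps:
C = -5
Z(d, f) = -⅖ + (8 + f)/(10*d) (Z(d, f) = -⅖ + ((f + 8)/(d + d))/5 = -⅖ + ((8 + f)/((2*d)))/5 = -⅖ + ((8 + f)*(1/(2*d)))/5 = -⅖ + ((8 + f)/(2*d))/5 = -⅖ + (8 + f)/(10*d))
29065 + Z(-190, C) = 29065 + (⅒)*(8 - 5 - 4*(-190))/(-190) = 29065 + (⅒)*(-1/190)*(8 - 5 + 760) = 29065 + (⅒)*(-1/190)*763 = 29065 - 763/1900 = 55222737/1900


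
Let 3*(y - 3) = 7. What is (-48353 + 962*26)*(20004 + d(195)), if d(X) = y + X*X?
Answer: -4063738123/3 ≈ -1.3546e+9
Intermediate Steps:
y = 16/3 (y = 3 + (⅓)*7 = 3 + 7/3 = 16/3 ≈ 5.3333)
d(X) = 16/3 + X² (d(X) = 16/3 + X*X = 16/3 + X²)
(-48353 + 962*26)*(20004 + d(195)) = (-48353 + 962*26)*(20004 + (16/3 + 195²)) = (-48353 + 25012)*(20004 + (16/3 + 38025)) = -23341*(20004 + 114091/3) = -23341*174103/3 = -4063738123/3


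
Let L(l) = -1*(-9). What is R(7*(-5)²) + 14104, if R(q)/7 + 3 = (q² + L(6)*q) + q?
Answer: 240708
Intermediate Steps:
L(l) = 9
R(q) = -21 + 7*q² + 70*q (R(q) = -21 + 7*((q² + 9*q) + q) = -21 + 7*(q² + 10*q) = -21 + (7*q² + 70*q) = -21 + 7*q² + 70*q)
R(7*(-5)²) + 14104 = (-21 + 7*(7*(-5)²)² + 70*(7*(-5)²)) + 14104 = (-21 + 7*(7*25)² + 70*(7*25)) + 14104 = (-21 + 7*175² + 70*175) + 14104 = (-21 + 7*30625 + 12250) + 14104 = (-21 + 214375 + 12250) + 14104 = 226604 + 14104 = 240708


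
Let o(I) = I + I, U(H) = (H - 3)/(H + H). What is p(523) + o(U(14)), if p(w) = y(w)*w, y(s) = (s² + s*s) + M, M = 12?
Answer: 4005646551/14 ≈ 2.8612e+8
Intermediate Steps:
U(H) = (-3 + H)/(2*H) (U(H) = (-3 + H)/((2*H)) = (-3 + H)*(1/(2*H)) = (-3 + H)/(2*H))
y(s) = 12 + 2*s² (y(s) = (s² + s*s) + 12 = (s² + s²) + 12 = 2*s² + 12 = 12 + 2*s²)
p(w) = w*(12 + 2*w²) (p(w) = (12 + 2*w²)*w = w*(12 + 2*w²))
o(I) = 2*I
p(523) + o(U(14)) = 2*523*(6 + 523²) + 2*((½)*(-3 + 14)/14) = 2*523*(6 + 273529) + 2*((½)*(1/14)*11) = 2*523*273535 + 2*(11/28) = 286117610 + 11/14 = 4005646551/14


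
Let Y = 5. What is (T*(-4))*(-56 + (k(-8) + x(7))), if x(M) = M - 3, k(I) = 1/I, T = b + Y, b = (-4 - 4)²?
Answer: 28773/2 ≈ 14387.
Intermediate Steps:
b = 64 (b = (-8)² = 64)
T = 69 (T = 64 + 5 = 69)
x(M) = -3 + M
(T*(-4))*(-56 + (k(-8) + x(7))) = (69*(-4))*(-56 + (1/(-8) + (-3 + 7))) = -276*(-56 + (-⅛ + 4)) = -276*(-56 + 31/8) = -276*(-417/8) = 28773/2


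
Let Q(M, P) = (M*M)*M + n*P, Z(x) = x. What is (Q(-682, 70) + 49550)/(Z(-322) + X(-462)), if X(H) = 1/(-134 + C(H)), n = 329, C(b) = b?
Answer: 63005541616/63971 ≈ 9.8491e+5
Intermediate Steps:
Q(M, P) = M**3 + 329*P (Q(M, P) = (M*M)*M + 329*P = M**2*M + 329*P = M**3 + 329*P)
X(H) = 1/(-134 + H)
(Q(-682, 70) + 49550)/(Z(-322) + X(-462)) = (((-682)**3 + 329*70) + 49550)/(-322 + 1/(-134 - 462)) = ((-317214568 + 23030) + 49550)/(-322 + 1/(-596)) = (-317191538 + 49550)/(-322 - 1/596) = -317141988/(-191913/596) = -317141988*(-596/191913) = 63005541616/63971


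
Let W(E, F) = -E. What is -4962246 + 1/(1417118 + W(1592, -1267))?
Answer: -7024188231395/1415526 ≈ -4.9622e+6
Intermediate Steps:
-4962246 + 1/(1417118 + W(1592, -1267)) = -4962246 + 1/(1417118 - 1*1592) = -4962246 + 1/(1417118 - 1592) = -4962246 + 1/1415526 = -7024188231395/1415526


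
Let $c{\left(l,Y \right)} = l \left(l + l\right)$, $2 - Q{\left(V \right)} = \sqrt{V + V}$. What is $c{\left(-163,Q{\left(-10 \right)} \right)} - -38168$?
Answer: $91306$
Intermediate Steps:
$Q{\left(V \right)} = 2 - \sqrt{2} \sqrt{V}$ ($Q{\left(V \right)} = 2 - \sqrt{V + V} = 2 - \sqrt{2 V} = 2 - \sqrt{2} \sqrt{V}$)
$c{\left(l,Y \right)} = 2 l^{2}$ ($c{\left(l,Y \right)} = l 2 l = 2 l^{2}$)
$c{\left(-163,Q{\left(-10 \right)} \right)} - -38168 = 2 \left(-163\right)^{2} - -38168 = 2 \cdot 26569 + 38168 = 53138 + 38168 = 91306$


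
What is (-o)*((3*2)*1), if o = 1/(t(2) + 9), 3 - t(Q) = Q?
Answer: -⅗ ≈ -0.60000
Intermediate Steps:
t(Q) = 3 - Q
o = ⅒ (o = 1/((3 - 1*2) + 9) = 1/((3 - 2) + 9) = 1/(1 + 9) = 1/10 = ⅒ ≈ 0.10000)
(-o)*((3*2)*1) = (-1*⅒)*((3*2)*1) = -3/5 = -⅒*6 = -⅗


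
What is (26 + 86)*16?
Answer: 1792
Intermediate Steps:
(26 + 86)*16 = 112*16 = 1792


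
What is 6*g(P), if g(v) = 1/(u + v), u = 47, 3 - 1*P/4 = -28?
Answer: 2/57 ≈ 0.035088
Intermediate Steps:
P = 124 (P = 12 - 4*(-28) = 12 + 112 = 124)
g(v) = 1/(47 + v)
6*g(P) = 6/(47 + 124) = 6/171 = 6*(1/171) = 2/57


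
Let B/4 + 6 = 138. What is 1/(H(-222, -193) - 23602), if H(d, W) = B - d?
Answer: -1/22852 ≈ -4.3760e-5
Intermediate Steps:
B = 528 (B = -24 + 4*138 = -24 + 552 = 528)
H(d, W) = 528 - d
1/(H(-222, -193) - 23602) = 1/((528 - 1*(-222)) - 23602) = 1/((528 + 222) - 23602) = 1/(750 - 23602) = 1/(-22852) = -1/22852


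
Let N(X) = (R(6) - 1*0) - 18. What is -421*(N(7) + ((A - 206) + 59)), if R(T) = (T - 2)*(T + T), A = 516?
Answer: -167979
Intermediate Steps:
R(T) = 2*T*(-2 + T) (R(T) = (-2 + T)*(2*T) = 2*T*(-2 + T))
N(X) = 30 (N(X) = (2*6*(-2 + 6) - 1*0) - 18 = (2*6*4 + 0) - 18 = (48 + 0) - 18 = 48 - 18 = 30)
-421*(N(7) + ((A - 206) + 59)) = -421*(30 + ((516 - 206) + 59)) = -421*(30 + (310 + 59)) = -421*(30 + 369) = -421*399 = -1*167979 = -167979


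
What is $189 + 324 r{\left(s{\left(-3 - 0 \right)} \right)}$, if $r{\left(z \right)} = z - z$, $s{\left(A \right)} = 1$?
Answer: $189$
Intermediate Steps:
$r{\left(z \right)} = 0$
$189 + 324 r{\left(s{\left(-3 - 0 \right)} \right)} = 189 + 324 \cdot 0 = 189 + 0 = 189$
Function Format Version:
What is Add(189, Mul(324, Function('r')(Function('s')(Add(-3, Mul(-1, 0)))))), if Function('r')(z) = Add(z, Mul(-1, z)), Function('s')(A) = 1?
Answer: 189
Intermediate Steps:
Function('r')(z) = 0
Add(189, Mul(324, Function('r')(Function('s')(Add(-3, Mul(-1, 0)))))) = Add(189, Mul(324, 0)) = Add(189, 0) = 189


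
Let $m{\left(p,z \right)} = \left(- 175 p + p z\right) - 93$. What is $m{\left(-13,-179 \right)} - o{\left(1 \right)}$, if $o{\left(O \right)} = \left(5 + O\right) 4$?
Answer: $4485$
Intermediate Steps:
$o{\left(O \right)} = 20 + 4 O$
$m{\left(p,z \right)} = -93 - 175 p + p z$
$m{\left(-13,-179 \right)} - o{\left(1 \right)} = \left(-93 - -2275 - -2327\right) - \left(20 + 4 \cdot 1\right) = \left(-93 + 2275 + 2327\right) - \left(20 + 4\right) = 4509 - 24 = 4485$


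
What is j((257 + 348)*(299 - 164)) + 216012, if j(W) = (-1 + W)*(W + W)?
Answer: 13341663912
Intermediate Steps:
j(W) = 2*W*(-1 + W) (j(W) = (-1 + W)*(2*W) = 2*W*(-1 + W))
j((257 + 348)*(299 - 164)) + 216012 = 2*((257 + 348)*(299 - 164))*(-1 + (257 + 348)*(299 - 164)) + 216012 = 2*(605*135)*(-1 + 605*135) + 216012 = 2*81675*(-1 + 81675) + 216012 = 2*81675*81674 + 216012 = 13341447900 + 216012 = 13341663912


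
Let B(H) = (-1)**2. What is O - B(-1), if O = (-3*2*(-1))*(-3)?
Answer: -19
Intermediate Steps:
B(H) = 1
O = -18 (O = -6*(-1)*(-3) = 6*(-3) = -18)
O - B(-1) = -18 - 1*1 = -18 - 1 = -19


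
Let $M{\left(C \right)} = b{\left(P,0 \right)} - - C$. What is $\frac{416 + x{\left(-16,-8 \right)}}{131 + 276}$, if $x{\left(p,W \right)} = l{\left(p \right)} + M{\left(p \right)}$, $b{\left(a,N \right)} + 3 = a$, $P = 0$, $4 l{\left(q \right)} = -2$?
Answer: $\frac{793}{814} \approx 0.9742$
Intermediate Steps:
$l{\left(q \right)} = - \frac{1}{2}$ ($l{\left(q \right)} = \frac{1}{4} \left(-2\right) = - \frac{1}{2}$)
$b{\left(a,N \right)} = -3 + a$
$M{\left(C \right)} = -3 + C$ ($M{\left(C \right)} = \left(-3 + 0\right) - - C = -3 + C$)
$x{\left(p,W \right)} = - \frac{7}{2} + p$ ($x{\left(p,W \right)} = - \frac{1}{2} + \left(-3 + p\right) = - \frac{7}{2} + p$)
$\frac{416 + x{\left(-16,-8 \right)}}{131 + 276} = \frac{416 - \frac{39}{2}}{131 + 276} = \frac{416 - \frac{39}{2}}{407} = \frac{793}{2} \cdot \frac{1}{407} = \frac{793}{814}$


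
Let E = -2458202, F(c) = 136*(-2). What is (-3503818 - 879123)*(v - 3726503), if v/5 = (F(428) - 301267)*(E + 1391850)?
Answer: -7046585085855194917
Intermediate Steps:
F(c) = -272
v = 1607733578640 (v = 5*((-272 - 301267)*(-2458202 + 1391850)) = 5*(-301539*(-1066352)) = 5*321546715728 = 1607733578640)
(-3503818 - 879123)*(v - 3726503) = (-3503818 - 879123)*(1607733578640 - 3726503) = -4382941*1607729852137 = -7046585085855194917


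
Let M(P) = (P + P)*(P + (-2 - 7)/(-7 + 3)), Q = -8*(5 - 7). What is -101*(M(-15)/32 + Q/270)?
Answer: -10482487/8640 ≈ -1213.3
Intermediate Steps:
Q = 16 (Q = -8*(-2) = 16)
M(P) = 2*P*(9/4 + P) (M(P) = (2*P)*(P - 9/(-4)) = (2*P)*(P - 9*(-¼)) = (2*P)*(P + 9/4) = (2*P)*(9/4 + P) = 2*P*(9/4 + P))
-101*(M(-15)/32 + Q/270) = -101*(((½)*(-15)*(9 + 4*(-15)))/32 + 16/270) = -101*(((½)*(-15)*(9 - 60))*(1/32) + 16*(1/270)) = -101*(((½)*(-15)*(-51))*(1/32) + 8/135) = -101*((765/2)*(1/32) + 8/135) = -101*(765/64 + 8/135) = -101*103787/8640 = -10482487/8640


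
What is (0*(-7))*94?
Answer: 0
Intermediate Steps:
(0*(-7))*94 = 0*94 = 0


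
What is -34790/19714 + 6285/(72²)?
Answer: -9408145/17032896 ≈ -0.55235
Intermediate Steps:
-34790/19714 + 6285/(72²) = -34790*1/19714 + 6285/5184 = -17395/9857 + 6285*(1/5184) = -17395/9857 + 2095/1728 = -9408145/17032896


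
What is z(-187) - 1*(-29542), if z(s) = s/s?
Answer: 29543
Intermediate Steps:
z(s) = 1
z(-187) - 1*(-29542) = 1 - 1*(-29542) = 1 + 29542 = 29543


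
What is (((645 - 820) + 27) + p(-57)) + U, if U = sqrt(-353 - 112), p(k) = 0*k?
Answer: -148 + I*sqrt(465) ≈ -148.0 + 21.564*I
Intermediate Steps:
p(k) = 0
U = I*sqrt(465) (U = sqrt(-465) = I*sqrt(465) ≈ 21.564*I)
(((645 - 820) + 27) + p(-57)) + U = (((645 - 820) + 27) + 0) + I*sqrt(465) = ((-175 + 27) + 0) + I*sqrt(465) = (-148 + 0) + I*sqrt(465) = -148 + I*sqrt(465)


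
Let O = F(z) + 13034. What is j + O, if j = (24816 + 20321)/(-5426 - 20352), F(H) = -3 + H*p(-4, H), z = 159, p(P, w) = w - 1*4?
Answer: 971166791/25778 ≈ 37674.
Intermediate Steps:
p(P, w) = -4 + w (p(P, w) = w - 4 = -4 + w)
F(H) = -3 + H*(-4 + H)
j = -45137/25778 (j = 45137/(-25778) = 45137*(-1/25778) = -45137/25778 ≈ -1.7510)
O = 37676 (O = (-3 + 159*(-4 + 159)) + 13034 = (-3 + 159*155) + 13034 = (-3 + 24645) + 13034 = 24642 + 13034 = 37676)
j + O = -45137/25778 + 37676 = 971166791/25778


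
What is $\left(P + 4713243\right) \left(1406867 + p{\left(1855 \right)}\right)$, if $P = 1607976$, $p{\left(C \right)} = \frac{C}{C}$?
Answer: $8893120732092$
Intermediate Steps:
$p{\left(C \right)} = 1$
$\left(P + 4713243\right) \left(1406867 + p{\left(1855 \right)}\right) = \left(1607976 + 4713243\right) \left(1406867 + 1\right) = 6321219 \cdot 1406868 = 8893120732092$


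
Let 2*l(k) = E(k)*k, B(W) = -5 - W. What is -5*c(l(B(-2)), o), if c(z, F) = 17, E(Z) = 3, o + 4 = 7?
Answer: -85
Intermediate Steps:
o = 3 (o = -4 + 7 = 3)
l(k) = 3*k/2 (l(k) = (3*k)/2 = 3*k/2)
-5*c(l(B(-2)), o) = -5*17 = -85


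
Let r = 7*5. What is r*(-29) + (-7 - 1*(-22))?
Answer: -1000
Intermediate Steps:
r = 35
r*(-29) + (-7 - 1*(-22)) = 35*(-29) + (-7 - 1*(-22)) = -1015 + (-7 + 22) = -1015 + 15 = -1000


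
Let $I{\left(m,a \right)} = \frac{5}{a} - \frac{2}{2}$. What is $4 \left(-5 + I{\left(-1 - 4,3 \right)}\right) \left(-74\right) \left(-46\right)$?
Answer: $- \frac{177008}{3} \approx -59003.0$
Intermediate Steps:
$I{\left(m,a \right)} = -1 + \frac{5}{a}$ ($I{\left(m,a \right)} = \frac{5}{a} - 1 = -1 + \frac{5}{a}$)
$4 \left(-5 + I{\left(-1 - 4,3 \right)}\right) \left(-74\right) \left(-46\right) = 4 \left(-5 + \frac{5 - 3}{3}\right) \left(-74\right) \left(-46\right) = 4 \left(-5 + \frac{1}{3} \cdot 2\right) \left(-74\right) \left(-46\right) = 4 \left(-5 + \frac{2}{3}\right) \left(-74\right) \left(-46\right) = 4 \left(- \frac{13}{3}\right) \left(-74\right) \left(-46\right) = \left(- \frac{52}{3}\right) \left(-74\right) \left(-46\right) = \frac{3848}{3} \left(-46\right) = - \frac{177008}{3}$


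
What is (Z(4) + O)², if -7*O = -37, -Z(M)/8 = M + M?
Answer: 168921/49 ≈ 3447.4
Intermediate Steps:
Z(M) = -16*M (Z(M) = -8*(M + M) = -16*M)
O = 37/7 (O = -⅐*(-37) = 37/7 ≈ 5.2857)
(Z(4) + O)² = (-16*4 + 37/7)² = (-64 + 37/7)² = (-411/7)² = 168921/49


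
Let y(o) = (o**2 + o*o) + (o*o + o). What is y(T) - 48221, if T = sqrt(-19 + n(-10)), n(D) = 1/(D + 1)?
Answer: -144835/3 + 2*I*sqrt(43)/3 ≈ -48278.0 + 4.3716*I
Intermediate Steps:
n(D) = 1/(1 + D)
T = 2*I*sqrt(43)/3 (T = sqrt(-19 + 1/(1 - 10)) = sqrt(-19 + 1/(-9)) = sqrt(-19 - 1/9) = sqrt(-172/9) = 2*I*sqrt(43)/3 ≈ 4.3716*I)
y(o) = o + 3*o**2 (y(o) = (o**2 + o**2) + (o**2 + o) = 2*o**2 + (o + o**2) = o + 3*o**2)
y(T) - 48221 = (2*I*sqrt(43)/3)*(1 + 3*(2*I*sqrt(43)/3)) - 48221 = (2*I*sqrt(43)/3)*(1 + 2*I*sqrt(43)) - 48221 = 2*I*sqrt(43)*(1 + 2*I*sqrt(43))/3 - 48221 = -48221 + 2*I*sqrt(43)*(1 + 2*I*sqrt(43))/3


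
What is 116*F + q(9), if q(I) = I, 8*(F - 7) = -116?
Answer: -861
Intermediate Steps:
F = -15/2 (F = 7 + (1/8)*(-116) = 7 - 29/2 = -15/2 ≈ -7.5000)
116*F + q(9) = 116*(-15/2) + 9 = -870 + 9 = -861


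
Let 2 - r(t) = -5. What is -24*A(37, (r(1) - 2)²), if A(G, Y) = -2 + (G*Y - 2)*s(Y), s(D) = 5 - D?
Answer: 443088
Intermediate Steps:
r(t) = 7 (r(t) = 2 - 1*(-5) = 2 + 5 = 7)
A(G, Y) = -2 + (-2 + G*Y)*(5 - Y) (A(G, Y) = -2 + (G*Y - 2)*(5 - Y) = -2 + (-2 + G*Y)*(5 - Y))
-24*A(37, (r(1) - 2)²) = -24*(-12 + 2*(7 - 2)² - 1*37*(7 - 2)²*(-5 + (7 - 2)²)) = -24*(-12 + 2*5² - 1*37*5²*(-5 + 5²)) = -24*(-12 + 2*25 - 1*37*25*(-5 + 25)) = -24*(-12 + 50 - 1*37*25*20) = -24*(-12 + 50 - 18500) = -24*(-18462) = 443088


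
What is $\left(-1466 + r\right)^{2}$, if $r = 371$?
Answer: $1199025$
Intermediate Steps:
$\left(-1466 + r\right)^{2} = \left(-1466 + 371\right)^{2} = \left(-1095\right)^{2} = 1199025$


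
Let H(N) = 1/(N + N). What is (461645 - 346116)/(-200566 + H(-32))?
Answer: -7393856/12836225 ≈ -0.57601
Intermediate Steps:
H(N) = 1/(2*N)
(461645 - 346116)/(-200566 + H(-32)) = (461645 - 346116)/(-200566 + (½)/(-32)) = 115529/(-200566 + (½)*(-1/32)) = 115529/(-200566 - 1/64) = 115529/(-12836225/64) = 115529*(-64/12836225) = -7393856/12836225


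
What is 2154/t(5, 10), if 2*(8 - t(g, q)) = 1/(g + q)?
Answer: 64620/239 ≈ 270.38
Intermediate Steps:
t(g, q) = 8 - 1/(2*(g + q))
2154/t(5, 10) = 2154/(((-½ + 8*5 + 8*10)/(5 + 10))) = 2154/(((-½ + 40 + 80)/15)) = 2154/(((1/15)*(239/2))) = 2154/(239/30) = 2154*(30/239) = 64620/239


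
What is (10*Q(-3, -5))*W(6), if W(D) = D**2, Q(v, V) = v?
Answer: -1080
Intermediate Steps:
(10*Q(-3, -5))*W(6) = (10*(-3))*6**2 = -30*36 = -1080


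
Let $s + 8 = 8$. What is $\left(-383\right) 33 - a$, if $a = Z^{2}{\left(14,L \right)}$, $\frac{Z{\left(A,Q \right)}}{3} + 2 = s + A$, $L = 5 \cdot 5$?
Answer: $-13935$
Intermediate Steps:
$s = 0$ ($s = -8 + 8 = 0$)
$L = 25$
$Z{\left(A,Q \right)} = -6 + 3 A$ ($Z{\left(A,Q \right)} = -6 + 3 \left(0 + A\right) = -6 + 3 A$)
$a = 1296$ ($a = \left(-6 + 3 \cdot 14\right)^{2} = \left(-6 + 42\right)^{2} = 36^{2} = 1296$)
$\left(-383\right) 33 - a = \left(-383\right) 33 - 1296 = -12639 - 1296 = -13935$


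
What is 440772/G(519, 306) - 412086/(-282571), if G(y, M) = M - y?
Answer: -41487203498/20062541 ≈ -2067.9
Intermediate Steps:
440772/G(519, 306) - 412086/(-282571) = 440772/(306 - 1*519) - 412086/(-282571) = 440772/(306 - 519) - 412086*(-1/282571) = 440772/(-213) + 412086/282571 = 440772*(-1/213) + 412086/282571 = -146924/71 + 412086/282571 = -41487203498/20062541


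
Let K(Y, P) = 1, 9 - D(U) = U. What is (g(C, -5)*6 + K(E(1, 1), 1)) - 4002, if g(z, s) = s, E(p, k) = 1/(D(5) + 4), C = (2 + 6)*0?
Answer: -4031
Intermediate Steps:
C = 0 (C = 8*0 = 0)
D(U) = 9 - U
E(p, k) = ⅛ (E(p, k) = 1/((9 - 1*5) + 4) = 1/((9 - 5) + 4) = 1/(4 + 4) = 1/8 = ⅛)
(g(C, -5)*6 + K(E(1, 1), 1)) - 4002 = (-5*6 + 1) - 4002 = (-30 + 1) - 4002 = -29 - 4002 = -4031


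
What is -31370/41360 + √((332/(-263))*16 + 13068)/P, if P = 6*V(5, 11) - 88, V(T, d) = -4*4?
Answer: -3137/4136 - √225625859/24196 ≈ -1.3793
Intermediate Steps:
V(T, d) = -16
P = -184 (P = 6*(-16) - 88 = -96 - 88 = -184)
-31370/41360 + √((332/(-263))*16 + 13068)/P = -31370/41360 + √((332/(-263))*16 + 13068)/(-184) = -31370*1/41360 + √((332*(-1/263))*16 + 13068)*(-1/184) = -3137/4136 + √(-332/263*16 + 13068)*(-1/184) = -3137/4136 + √(-5312/263 + 13068)*(-1/184) = -3137/4136 + √(3431572/263)*(-1/184) = -3137/4136 + (2*√225625859/263)*(-1/184) = -3137/4136 - √225625859/24196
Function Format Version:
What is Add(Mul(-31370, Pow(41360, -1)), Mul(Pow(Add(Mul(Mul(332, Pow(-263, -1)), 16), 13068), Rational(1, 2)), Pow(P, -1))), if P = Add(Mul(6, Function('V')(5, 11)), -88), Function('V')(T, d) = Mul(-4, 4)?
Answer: Add(Rational(-3137, 4136), Mul(Rational(-1, 24196), Pow(225625859, Rational(1, 2)))) ≈ -1.3793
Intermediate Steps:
Function('V')(T, d) = -16
P = -184 (P = Add(Mul(6, -16), -88) = Add(-96, -88) = -184)
Add(Mul(-31370, Pow(41360, -1)), Mul(Pow(Add(Mul(Mul(332, Pow(-263, -1)), 16), 13068), Rational(1, 2)), Pow(P, -1))) = Add(Mul(-31370, Pow(41360, -1)), Mul(Pow(Add(Mul(Mul(332, Pow(-263, -1)), 16), 13068), Rational(1, 2)), Pow(-184, -1))) = Add(Mul(-31370, Rational(1, 41360)), Mul(Pow(Add(Mul(Mul(332, Rational(-1, 263)), 16), 13068), Rational(1, 2)), Rational(-1, 184))) = Add(Rational(-3137, 4136), Mul(Pow(Add(Mul(Rational(-332, 263), 16), 13068), Rational(1, 2)), Rational(-1, 184))) = Add(Rational(-3137, 4136), Mul(Pow(Add(Rational(-5312, 263), 13068), Rational(1, 2)), Rational(-1, 184))) = Add(Rational(-3137, 4136), Mul(Pow(Rational(3431572, 263), Rational(1, 2)), Rational(-1, 184))) = Add(Rational(-3137, 4136), Mul(Mul(Rational(2, 263), Pow(225625859, Rational(1, 2))), Rational(-1, 184))) = Add(Rational(-3137, 4136), Mul(Rational(-1, 24196), Pow(225625859, Rational(1, 2))))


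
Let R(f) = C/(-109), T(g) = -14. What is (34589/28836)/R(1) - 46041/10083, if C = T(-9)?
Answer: 6476000273/1356849144 ≈ 4.7728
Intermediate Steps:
C = -14
R(f) = 14/109 (R(f) = -14/(-109) = -14*(-1/109) = 14/109)
(34589/28836)/R(1) - 46041/10083 = (34589/28836)/(14/109) - 46041/10083 = (34589*(1/28836))*(109/14) - 46041*1/10083 = (34589/28836)*(109/14) - 15347/3361 = 3770201/403704 - 15347/3361 = 6476000273/1356849144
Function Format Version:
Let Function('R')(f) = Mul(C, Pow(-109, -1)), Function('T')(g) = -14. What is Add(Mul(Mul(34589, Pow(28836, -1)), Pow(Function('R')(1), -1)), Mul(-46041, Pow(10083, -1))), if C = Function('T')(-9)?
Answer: Rational(6476000273, 1356849144) ≈ 4.7728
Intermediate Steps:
C = -14
Function('R')(f) = Rational(14, 109) (Function('R')(f) = Mul(-14, Pow(-109, -1)) = Mul(-14, Rational(-1, 109)) = Rational(14, 109))
Add(Mul(Mul(34589, Pow(28836, -1)), Pow(Function('R')(1), -1)), Mul(-46041, Pow(10083, -1))) = Add(Mul(Mul(34589, Pow(28836, -1)), Pow(Rational(14, 109), -1)), Mul(-46041, Pow(10083, -1))) = Add(Mul(Mul(34589, Rational(1, 28836)), Rational(109, 14)), Mul(-46041, Rational(1, 10083))) = Add(Mul(Rational(34589, 28836), Rational(109, 14)), Rational(-15347, 3361)) = Add(Rational(3770201, 403704), Rational(-15347, 3361)) = Rational(6476000273, 1356849144)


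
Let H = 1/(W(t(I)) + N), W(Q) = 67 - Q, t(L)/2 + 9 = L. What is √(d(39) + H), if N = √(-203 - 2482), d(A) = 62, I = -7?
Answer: √((6139 + 62*I*√2685)/(99 + I*√2685)) ≈ 7.8745 - 0.00026*I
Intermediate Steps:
t(L) = -18 + 2*L
N = I*√2685 (N = √(-2685) = I*√2685 ≈ 51.817*I)
H = 1/(99 + I*√2685) (H = 1/((67 - (-18 + 2*(-7))) + I*√2685) = 1/((67 - (-18 - 14)) + I*√2685) = 1/((67 - 1*(-32)) + I*√2685) = 1/((67 + 32) + I*√2685) = 1/(99 + I*√2685) ≈ 0.0079289 - 0.00415*I)
√(d(39) + H) = √(62 + (33/4162 - I*√2685/12486)) = √(258077/4162 - I*√2685/12486)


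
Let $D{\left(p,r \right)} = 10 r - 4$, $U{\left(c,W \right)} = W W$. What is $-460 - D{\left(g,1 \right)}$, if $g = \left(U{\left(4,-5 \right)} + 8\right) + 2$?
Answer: $-466$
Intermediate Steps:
$U{\left(c,W \right)} = W^{2}$
$g = 35$ ($g = \left(\left(-5\right)^{2} + 8\right) + 2 = \left(25 + 8\right) + 2 = 33 + 2 = 35$)
$D{\left(p,r \right)} = -4 + 10 r$
$-460 - D{\left(g,1 \right)} = -460 - \left(-4 + 10 \cdot 1\right) = -460 - \left(-4 + 10\right) = -460 - 6 = -466$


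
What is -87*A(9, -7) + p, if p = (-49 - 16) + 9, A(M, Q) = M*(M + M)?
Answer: -14150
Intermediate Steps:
A(M, Q) = 2*M² (A(M, Q) = M*(2*M) = 2*M²)
p = -56 (p = -65 + 9 = -56)
-87*A(9, -7) + p = -174*9² - 56 = -174*81 - 56 = -87*162 - 56 = -14094 - 56 = -14150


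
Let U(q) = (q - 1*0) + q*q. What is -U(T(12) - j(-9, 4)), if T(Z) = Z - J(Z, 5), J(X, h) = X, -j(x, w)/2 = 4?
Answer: -72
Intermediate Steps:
j(x, w) = -8 (j(x, w) = -2*4 = -8)
T(Z) = 0 (T(Z) = Z - Z = 0)
U(q) = q + q² (U(q) = (q + 0) + q² = q + q²)
-U(T(12) - j(-9, 4)) = -(0 - 1*(-8))*(1 + (0 - 1*(-8))) = -(0 + 8)*(1 + (0 + 8)) = -8*(1 + 8) = -8*9 = -1*72 = -72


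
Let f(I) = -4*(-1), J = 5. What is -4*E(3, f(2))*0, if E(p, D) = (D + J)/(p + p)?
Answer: 0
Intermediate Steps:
f(I) = 4
E(p, D) = (5 + D)/(2*p) (E(p, D) = (D + 5)/(p + p) = (5 + D)/((2*p)) = (5 + D)*(1/(2*p)) = (5 + D)/(2*p))
-4*E(3, f(2))*0 = -2*(5 + 4)/3*0 = -2*9/3*0 = -4*3/2*0 = -6*0 = 0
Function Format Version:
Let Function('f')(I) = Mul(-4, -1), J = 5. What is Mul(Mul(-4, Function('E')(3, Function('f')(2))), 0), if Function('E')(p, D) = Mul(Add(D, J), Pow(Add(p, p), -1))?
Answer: 0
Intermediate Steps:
Function('f')(I) = 4
Function('E')(p, D) = Mul(Rational(1, 2), Pow(p, -1), Add(5, D)) (Function('E')(p, D) = Mul(Add(D, 5), Pow(Add(p, p), -1)) = Mul(Add(5, D), Pow(Mul(2, p), -1)) = Mul(Add(5, D), Mul(Rational(1, 2), Pow(p, -1))) = Mul(Rational(1, 2), Pow(p, -1), Add(5, D)))
Mul(Mul(-4, Function('E')(3, Function('f')(2))), 0) = Mul(Mul(-4, Mul(Rational(1, 2), Pow(3, -1), Add(5, 4))), 0) = Mul(Mul(-4, Mul(Rational(1, 2), Rational(1, 3), 9)), 0) = Mul(Mul(-4, Rational(3, 2)), 0) = Mul(-6, 0) = 0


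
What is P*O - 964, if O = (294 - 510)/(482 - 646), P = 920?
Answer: 10156/41 ≈ 247.71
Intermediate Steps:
O = 54/41 (O = -216/(-164) = -216*(-1/164) = 54/41 ≈ 1.3171)
P*O - 964 = 920*(54/41) - 964 = 49680/41 - 964 = 10156/41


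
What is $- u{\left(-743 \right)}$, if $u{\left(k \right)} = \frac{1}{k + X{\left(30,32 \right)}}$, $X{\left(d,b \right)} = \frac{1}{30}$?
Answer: $\frac{30}{22289} \approx 0.001346$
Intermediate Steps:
$X{\left(d,b \right)} = \frac{1}{30}$
$u{\left(k \right)} = \frac{1}{\frac{1}{30} + k}$ ($u{\left(k \right)} = \frac{1}{k + \frac{1}{30}} = \frac{1}{\frac{1}{30} + k}$)
$- u{\left(-743 \right)} = - \frac{30}{1 + 30 \left(-743\right)} = - \frac{30}{1 - 22290} = - \frac{30}{-22289} = - \frac{30 \left(-1\right)}{22289} = \left(-1\right) \left(- \frac{30}{22289}\right) = \frac{30}{22289}$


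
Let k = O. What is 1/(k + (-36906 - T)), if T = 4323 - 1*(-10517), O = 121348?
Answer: 1/69602 ≈ 1.4367e-5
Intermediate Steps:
k = 121348
T = 14840 (T = 4323 + 10517 = 14840)
1/(k + (-36906 - T)) = 1/(121348 + (-36906 - 1*14840)) = 1/(121348 + (-36906 - 14840)) = 1/(121348 - 51746) = 1/69602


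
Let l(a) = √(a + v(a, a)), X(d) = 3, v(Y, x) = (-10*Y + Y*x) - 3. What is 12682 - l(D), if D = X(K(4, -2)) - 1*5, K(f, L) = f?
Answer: 12682 - √19 ≈ 12678.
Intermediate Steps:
v(Y, x) = -3 - 10*Y + Y*x
D = -2 (D = 3 - 1*5 = 3 - 5 = -2)
l(a) = √(-3 + a² - 9*a) (l(a) = √(a + (-3 - 10*a + a*a)) = √(a + (-3 - 10*a + a²)) = √(a + (-3 + a² - 10*a)) = √(-3 + a² - 9*a))
12682 - l(D) = 12682 - √(-3 + (-2)² - 9*(-2)) = 12682 - √(-3 + 4 + 18) = 12682 - √19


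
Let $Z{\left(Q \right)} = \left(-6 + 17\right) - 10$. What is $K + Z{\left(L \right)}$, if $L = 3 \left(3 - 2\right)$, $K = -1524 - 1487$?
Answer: $-3010$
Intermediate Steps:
$K = -3011$ ($K = -1524 - 1487 = -3011$)
$L = 3$ ($L = 3 \cdot 1 = 3$)
$Z{\left(Q \right)} = 1$ ($Z{\left(Q \right)} = 11 - 10 = 1$)
$K + Z{\left(L \right)} = -3011 + 1 = -3010$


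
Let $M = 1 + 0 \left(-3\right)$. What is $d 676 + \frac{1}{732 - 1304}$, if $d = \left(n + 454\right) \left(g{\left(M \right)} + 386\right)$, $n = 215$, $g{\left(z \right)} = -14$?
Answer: $\frac{96230287295}{572} \approx 1.6823 \cdot 10^{8}$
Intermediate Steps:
$M = 1$ ($M = 1 + 0 = 1$)
$d = 248868$ ($d = \left(215 + 454\right) \left(-14 + 386\right) = 669 \cdot 372 = 248868$)
$d 676 + \frac{1}{732 - 1304} = 248868 \cdot 676 + \frac{1}{732 - 1304} = 168234768 + \frac{1}{-572} = 168234768 - \frac{1}{572} = \frac{96230287295}{572}$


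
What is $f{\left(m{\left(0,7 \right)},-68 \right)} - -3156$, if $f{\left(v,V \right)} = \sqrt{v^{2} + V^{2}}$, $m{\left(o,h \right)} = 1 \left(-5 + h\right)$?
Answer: $3156 + 2 \sqrt{1157} \approx 3224.0$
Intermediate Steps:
$m{\left(o,h \right)} = -5 + h$
$f{\left(v,V \right)} = \sqrt{V^{2} + v^{2}}$
$f{\left(m{\left(0,7 \right)},-68 \right)} - -3156 = \sqrt{\left(-68\right)^{2} + \left(-5 + 7\right)^{2}} - -3156 = \sqrt{4624 + 2^{2}} + 3156 = \sqrt{4624 + 4} + 3156 = \sqrt{4628} + 3156 = 2 \sqrt{1157} + 3156 = 3156 + 2 \sqrt{1157}$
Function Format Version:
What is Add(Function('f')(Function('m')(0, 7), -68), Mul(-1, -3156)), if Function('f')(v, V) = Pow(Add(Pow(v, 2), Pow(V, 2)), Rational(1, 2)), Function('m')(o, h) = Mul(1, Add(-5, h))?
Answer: Add(3156, Mul(2, Pow(1157, Rational(1, 2)))) ≈ 3224.0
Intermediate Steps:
Function('m')(o, h) = Add(-5, h)
Function('f')(v, V) = Pow(Add(Pow(V, 2), Pow(v, 2)), Rational(1, 2))
Add(Function('f')(Function('m')(0, 7), -68), Mul(-1, -3156)) = Add(Pow(Add(Pow(-68, 2), Pow(Add(-5, 7), 2)), Rational(1, 2)), Mul(-1, -3156)) = Add(Pow(Add(4624, Pow(2, 2)), Rational(1, 2)), 3156) = Add(Pow(Add(4624, 4), Rational(1, 2)), 3156) = Add(Pow(4628, Rational(1, 2)), 3156) = Add(Mul(2, Pow(1157, Rational(1, 2))), 3156) = Add(3156, Mul(2, Pow(1157, Rational(1, 2))))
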